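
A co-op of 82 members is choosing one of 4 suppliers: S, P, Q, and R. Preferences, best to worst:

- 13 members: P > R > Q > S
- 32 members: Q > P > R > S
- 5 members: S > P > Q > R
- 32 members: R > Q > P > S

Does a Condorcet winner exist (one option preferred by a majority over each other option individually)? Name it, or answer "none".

none

Checking pairwise contests:
P beats S 77–5.
Q beats P 64–18.
R beats Q 45–37.
P beats R 50–32.
Every option loses at least one head-to-head, so there is no Condorcet winner.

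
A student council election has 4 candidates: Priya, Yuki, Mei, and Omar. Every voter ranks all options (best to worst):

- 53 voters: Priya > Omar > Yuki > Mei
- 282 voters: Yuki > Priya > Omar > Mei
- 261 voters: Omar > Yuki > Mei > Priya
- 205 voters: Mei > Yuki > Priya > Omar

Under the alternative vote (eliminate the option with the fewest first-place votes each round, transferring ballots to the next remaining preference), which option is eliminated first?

Round 1: Priya 53, Yuki 282, Mei 205, Omar 261. Eliminate Priya.

Priya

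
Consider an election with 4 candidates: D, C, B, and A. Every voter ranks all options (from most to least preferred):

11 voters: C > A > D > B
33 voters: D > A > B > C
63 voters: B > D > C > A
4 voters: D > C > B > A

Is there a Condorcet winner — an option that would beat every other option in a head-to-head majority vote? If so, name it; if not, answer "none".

B vs D: 63–48 for B.
B vs C: 96–15 for B.
B vs A: 67–44 for B.
B beats every other option head-to-head.

B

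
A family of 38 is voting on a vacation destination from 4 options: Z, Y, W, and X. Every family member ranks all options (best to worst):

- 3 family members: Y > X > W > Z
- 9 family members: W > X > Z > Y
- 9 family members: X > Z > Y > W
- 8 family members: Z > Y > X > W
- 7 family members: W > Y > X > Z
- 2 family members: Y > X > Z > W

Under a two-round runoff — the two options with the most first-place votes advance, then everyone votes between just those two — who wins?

Round 1 first-place votes: Z 8, Y 5, W 16, X 9.
W and X advance.
Runoff: W is preferred to X by 16 voters; X by 22.
X wins the runoff.

X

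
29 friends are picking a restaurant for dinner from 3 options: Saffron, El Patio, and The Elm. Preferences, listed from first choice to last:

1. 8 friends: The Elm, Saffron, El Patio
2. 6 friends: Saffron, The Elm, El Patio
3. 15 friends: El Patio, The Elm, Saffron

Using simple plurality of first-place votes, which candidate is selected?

First-place votes: Saffron 6, El Patio 15, The Elm 8.
El Patio has the most first-place votes.

El Patio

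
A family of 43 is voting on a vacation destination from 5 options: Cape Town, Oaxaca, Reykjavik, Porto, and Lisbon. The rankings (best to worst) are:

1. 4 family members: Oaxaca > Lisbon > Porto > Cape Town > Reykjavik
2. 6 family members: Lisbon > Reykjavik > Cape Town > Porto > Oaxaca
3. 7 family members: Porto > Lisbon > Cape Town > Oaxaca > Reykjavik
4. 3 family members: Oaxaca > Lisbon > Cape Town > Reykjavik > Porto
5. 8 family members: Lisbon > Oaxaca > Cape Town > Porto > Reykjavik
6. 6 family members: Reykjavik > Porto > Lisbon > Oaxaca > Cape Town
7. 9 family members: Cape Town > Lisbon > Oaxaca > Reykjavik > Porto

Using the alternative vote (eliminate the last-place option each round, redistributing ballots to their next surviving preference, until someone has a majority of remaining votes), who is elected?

Round 1: Cape Town 9, Oaxaca 7, Reykjavik 6, Porto 7, Lisbon 14. Eliminate Reykjavik.
Round 2: Cape Town 9, Oaxaca 7, Porto 13, Lisbon 14. Eliminate Oaxaca.
Round 3: Cape Town 9, Porto 13, Lisbon 21. Eliminate Cape Town.
Round 4: Porto 13, Lisbon 30. Lisbon has a majority.

Lisbon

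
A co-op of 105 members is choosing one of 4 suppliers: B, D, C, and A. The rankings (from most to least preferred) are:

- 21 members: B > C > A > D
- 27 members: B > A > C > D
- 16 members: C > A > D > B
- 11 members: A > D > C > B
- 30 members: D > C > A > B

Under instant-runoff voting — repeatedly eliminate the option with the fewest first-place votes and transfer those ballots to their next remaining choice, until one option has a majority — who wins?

Round 1: B 48, D 30, C 16, A 11. Eliminate A.
Round 2: B 48, D 41, C 16. Eliminate C.
Round 3: B 48, D 57. D has a majority.

D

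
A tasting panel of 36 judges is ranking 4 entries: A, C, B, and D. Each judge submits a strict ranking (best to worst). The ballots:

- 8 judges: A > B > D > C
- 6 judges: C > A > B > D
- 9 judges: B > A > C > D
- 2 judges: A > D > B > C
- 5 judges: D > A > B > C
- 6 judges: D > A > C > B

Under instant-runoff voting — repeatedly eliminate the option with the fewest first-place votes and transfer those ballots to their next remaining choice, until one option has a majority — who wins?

A

Round 1: A 10, C 6, B 9, D 11. Eliminate C.
Round 2: A 16, B 9, D 11. Eliminate B.
Round 3: A 25, D 11. A has a majority.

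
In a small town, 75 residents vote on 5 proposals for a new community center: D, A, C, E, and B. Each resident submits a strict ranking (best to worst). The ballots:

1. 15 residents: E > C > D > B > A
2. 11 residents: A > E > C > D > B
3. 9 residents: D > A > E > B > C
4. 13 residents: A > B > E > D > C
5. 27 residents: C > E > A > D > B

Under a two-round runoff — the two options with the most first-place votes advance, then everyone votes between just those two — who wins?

Round 1 first-place votes: D 9, A 24, C 27, E 15, B 0.
C and A advance.
Runoff: C is preferred to A by 42 voters; A by 33.
C wins the runoff.

C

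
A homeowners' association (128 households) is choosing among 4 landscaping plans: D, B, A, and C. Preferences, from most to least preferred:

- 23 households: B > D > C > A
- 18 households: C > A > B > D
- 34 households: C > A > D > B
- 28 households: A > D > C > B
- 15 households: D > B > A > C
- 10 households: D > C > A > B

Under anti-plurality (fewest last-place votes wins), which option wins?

C

Last-place votes: D 18, B 72, A 23, C 15.
C is ranked last by the fewest voters, so C wins.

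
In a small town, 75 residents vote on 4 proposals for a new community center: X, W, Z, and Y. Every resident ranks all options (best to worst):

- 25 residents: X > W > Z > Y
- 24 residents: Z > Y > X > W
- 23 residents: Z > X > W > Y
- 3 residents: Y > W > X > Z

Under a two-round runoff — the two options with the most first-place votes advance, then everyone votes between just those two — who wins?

Z

Round 1 first-place votes: X 25, W 0, Z 47, Y 3.
Z and X advance.
Runoff: Z is preferred to X by 47 voters; X by 28.
Z wins the runoff.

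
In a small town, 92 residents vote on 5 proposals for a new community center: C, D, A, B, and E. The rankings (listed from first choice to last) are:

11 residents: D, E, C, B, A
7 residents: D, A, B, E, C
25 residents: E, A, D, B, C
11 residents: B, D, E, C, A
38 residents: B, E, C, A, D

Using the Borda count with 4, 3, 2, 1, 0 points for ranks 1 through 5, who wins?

E

C: 11·2 + 7·0 + 25·0 + 11·1 + 38·2 = 109
D: 11·4 + 7·4 + 25·2 + 11·3 + 38·0 = 155
A: 11·0 + 7·3 + 25·3 + 11·0 + 38·1 = 134
B: 11·1 + 7·2 + 25·1 + 11·4 + 38·4 = 246
E: 11·3 + 7·1 + 25·4 + 11·2 + 38·3 = 276
E has the highest Borda score (276).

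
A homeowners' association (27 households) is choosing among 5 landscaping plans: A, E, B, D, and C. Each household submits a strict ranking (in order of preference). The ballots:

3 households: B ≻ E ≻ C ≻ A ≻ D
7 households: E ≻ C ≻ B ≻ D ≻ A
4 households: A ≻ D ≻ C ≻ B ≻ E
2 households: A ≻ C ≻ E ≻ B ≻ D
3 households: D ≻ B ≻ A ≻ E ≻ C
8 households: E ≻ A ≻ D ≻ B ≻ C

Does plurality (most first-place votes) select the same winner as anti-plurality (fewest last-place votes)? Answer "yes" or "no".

Plurality — first-place votes: A 6, E 15, B 3, D 3, C 0. Winner: E.
Anti-plurality — last-place votes: A 7, E 4, B 0, D 5, C 11. Winner: B.
The two methods disagree.

no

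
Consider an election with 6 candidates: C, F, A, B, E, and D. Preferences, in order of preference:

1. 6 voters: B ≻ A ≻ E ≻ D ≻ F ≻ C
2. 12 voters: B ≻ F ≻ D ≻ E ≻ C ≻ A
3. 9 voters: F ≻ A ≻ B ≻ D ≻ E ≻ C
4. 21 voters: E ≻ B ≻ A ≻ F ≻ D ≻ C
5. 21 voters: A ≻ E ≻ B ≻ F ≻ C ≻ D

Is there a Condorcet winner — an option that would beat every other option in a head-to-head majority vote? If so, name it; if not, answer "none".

Checking pairwise contests:
F beats C 69–0.
A beats F 48–21.
B beats A 39–30.
E beats B 42–27.
A beats E 36–33.
F beats D 63–6.
Every option loses at least one head-to-head, so there is no Condorcet winner.

none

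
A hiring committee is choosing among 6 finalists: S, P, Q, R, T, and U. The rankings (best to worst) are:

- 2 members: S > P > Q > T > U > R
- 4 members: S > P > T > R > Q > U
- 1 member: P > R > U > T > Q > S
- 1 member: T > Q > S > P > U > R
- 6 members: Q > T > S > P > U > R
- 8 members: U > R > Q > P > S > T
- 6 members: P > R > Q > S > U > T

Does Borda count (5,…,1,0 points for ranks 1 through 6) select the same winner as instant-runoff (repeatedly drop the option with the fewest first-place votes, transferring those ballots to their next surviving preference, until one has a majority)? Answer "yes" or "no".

yes

Borda — scores: S 71, P 89, Q 87, R 68, T 47, U 58. Winner: P.
Instant-runoff — R1 S 6, P 7, Q 6, R 0, T 1, U 8 (R out); R2 S 6, P 7, Q 6, T 1, U 8 (T out); R3 S 6, P 7, Q 7, U 8 (S out); R4 P 13, Q 7, U 8 (Q out); R5 P 20, U 8 (P winner). Winner: P.
The two methods agree.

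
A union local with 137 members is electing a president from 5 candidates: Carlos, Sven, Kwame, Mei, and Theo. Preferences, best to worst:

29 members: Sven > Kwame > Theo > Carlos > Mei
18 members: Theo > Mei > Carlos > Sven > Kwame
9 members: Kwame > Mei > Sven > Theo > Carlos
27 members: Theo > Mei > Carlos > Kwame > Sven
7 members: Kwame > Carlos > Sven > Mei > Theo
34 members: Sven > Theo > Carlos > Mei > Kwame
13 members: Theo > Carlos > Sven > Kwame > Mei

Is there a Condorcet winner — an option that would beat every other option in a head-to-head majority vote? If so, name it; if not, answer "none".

Sven vs Carlos: 72–65 for Sven.
Sven vs Kwame: 94–43 for Sven.
Sven vs Mei: 83–54 for Sven.
Sven vs Theo: 79–58 for Sven.
Sven beats every other option head-to-head.

Sven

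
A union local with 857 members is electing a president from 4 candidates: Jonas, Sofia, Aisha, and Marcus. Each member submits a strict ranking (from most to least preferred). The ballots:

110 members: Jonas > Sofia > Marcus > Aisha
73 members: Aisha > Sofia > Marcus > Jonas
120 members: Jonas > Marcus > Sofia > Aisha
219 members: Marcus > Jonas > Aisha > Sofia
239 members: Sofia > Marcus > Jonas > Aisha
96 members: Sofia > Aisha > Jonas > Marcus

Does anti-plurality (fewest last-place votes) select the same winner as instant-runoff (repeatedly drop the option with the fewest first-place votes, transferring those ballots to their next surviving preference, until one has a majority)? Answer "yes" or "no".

yes

Anti-plurality — last-place votes: Jonas 73, Sofia 219, Aisha 469, Marcus 96. Winner: Jonas.
Instant-runoff — R1 Jonas 230, Sofia 335, Aisha 73, Marcus 219 (Aisha out); R2 Jonas 230, Sofia 408, Marcus 219 (Marcus out); R3 Jonas 449, Sofia 408 (Jonas winner). Winner: Jonas.
The two methods agree.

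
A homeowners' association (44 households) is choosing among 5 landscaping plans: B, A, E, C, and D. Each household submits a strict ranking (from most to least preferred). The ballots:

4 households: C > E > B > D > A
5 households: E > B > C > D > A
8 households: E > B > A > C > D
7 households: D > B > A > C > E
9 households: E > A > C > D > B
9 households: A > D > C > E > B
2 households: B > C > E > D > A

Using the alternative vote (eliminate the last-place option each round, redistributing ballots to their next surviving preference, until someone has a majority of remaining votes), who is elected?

E

Round 1: B 2, A 9, E 22, C 4, D 7. Eliminate B.
Round 2: A 9, E 22, C 6, D 7. Eliminate C.
Round 3: A 9, E 28, D 7. E has a majority.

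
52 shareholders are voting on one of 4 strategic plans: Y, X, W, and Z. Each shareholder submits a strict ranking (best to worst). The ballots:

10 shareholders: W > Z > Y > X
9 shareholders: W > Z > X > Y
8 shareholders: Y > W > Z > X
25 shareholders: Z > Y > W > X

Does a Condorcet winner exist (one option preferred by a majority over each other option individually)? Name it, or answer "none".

none

Checking pairwise contests:
Z beats Y 44–8.
Y beats X 43–9.
Y beats W 33–19.
W beats Z 27–25.
Every option loses at least one head-to-head, so there is no Condorcet winner.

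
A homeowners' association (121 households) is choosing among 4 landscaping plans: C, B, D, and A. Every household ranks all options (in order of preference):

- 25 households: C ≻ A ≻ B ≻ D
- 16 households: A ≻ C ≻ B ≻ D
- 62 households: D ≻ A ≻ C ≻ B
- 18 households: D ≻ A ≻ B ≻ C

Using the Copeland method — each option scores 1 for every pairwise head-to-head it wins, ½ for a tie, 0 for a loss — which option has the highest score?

C: beats B; loses to D and A → score 1.
B: loses to C, D, and A → score 0.
D: beats C, B, and A → score 3.
A: beats C and B; loses to D → score 2.
D has the best pairwise record.

D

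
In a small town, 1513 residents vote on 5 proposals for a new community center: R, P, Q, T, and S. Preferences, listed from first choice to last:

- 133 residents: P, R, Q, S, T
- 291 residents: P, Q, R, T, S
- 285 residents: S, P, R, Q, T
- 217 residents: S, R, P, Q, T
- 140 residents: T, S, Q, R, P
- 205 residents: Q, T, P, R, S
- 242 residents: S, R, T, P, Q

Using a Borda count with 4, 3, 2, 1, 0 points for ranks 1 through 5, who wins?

P

R: 133·3 + 291·2 + 285·2 + 217·3 + 140·1 + 205·1 + 242·3 = 3273
P: 133·4 + 291·4 + 285·3 + 217·2 + 140·0 + 205·2 + 242·1 = 3637
Q: 133·2 + 291·3 + 285·1 + 217·1 + 140·2 + 205·4 + 242·0 = 2741
T: 133·0 + 291·1 + 285·0 + 217·0 + 140·4 + 205·3 + 242·2 = 1950
S: 133·1 + 291·0 + 285·4 + 217·4 + 140·3 + 205·0 + 242·4 = 3529
P has the highest Borda score (3637).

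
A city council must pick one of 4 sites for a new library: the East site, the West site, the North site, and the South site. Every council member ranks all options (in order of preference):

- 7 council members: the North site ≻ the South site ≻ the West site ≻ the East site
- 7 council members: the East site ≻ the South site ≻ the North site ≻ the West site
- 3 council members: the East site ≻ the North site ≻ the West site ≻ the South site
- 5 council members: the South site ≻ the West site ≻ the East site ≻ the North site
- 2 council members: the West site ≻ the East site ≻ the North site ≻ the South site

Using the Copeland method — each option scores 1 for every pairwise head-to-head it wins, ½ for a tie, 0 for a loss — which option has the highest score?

the East site: beats the North site; ties the South site; loses to the West site → score 1.5.
the West site: beats the East site; loses to the North site and the South site → score 1.
the North site: beats the West site; ties the South site; loses to the East site → score 1.5.
the South site: beats the West site; ties the East site and the North site → score 2.
the South site has the best pairwise record.

the South site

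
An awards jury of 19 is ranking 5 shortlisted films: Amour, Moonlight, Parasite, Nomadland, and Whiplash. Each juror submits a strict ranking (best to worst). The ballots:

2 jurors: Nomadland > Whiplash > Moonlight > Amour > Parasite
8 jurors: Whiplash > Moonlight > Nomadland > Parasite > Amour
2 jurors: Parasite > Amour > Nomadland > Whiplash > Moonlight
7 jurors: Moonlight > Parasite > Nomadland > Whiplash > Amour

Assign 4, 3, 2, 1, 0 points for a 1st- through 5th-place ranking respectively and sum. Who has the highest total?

Amour: 2·1 + 8·0 + 2·3 + 7·0 = 8
Moonlight: 2·2 + 8·3 + 2·0 + 7·4 = 56
Parasite: 2·0 + 8·1 + 2·4 + 7·3 = 37
Nomadland: 2·4 + 8·2 + 2·2 + 7·2 = 42
Whiplash: 2·3 + 8·4 + 2·1 + 7·1 = 47
Moonlight has the highest Borda score (56).

Moonlight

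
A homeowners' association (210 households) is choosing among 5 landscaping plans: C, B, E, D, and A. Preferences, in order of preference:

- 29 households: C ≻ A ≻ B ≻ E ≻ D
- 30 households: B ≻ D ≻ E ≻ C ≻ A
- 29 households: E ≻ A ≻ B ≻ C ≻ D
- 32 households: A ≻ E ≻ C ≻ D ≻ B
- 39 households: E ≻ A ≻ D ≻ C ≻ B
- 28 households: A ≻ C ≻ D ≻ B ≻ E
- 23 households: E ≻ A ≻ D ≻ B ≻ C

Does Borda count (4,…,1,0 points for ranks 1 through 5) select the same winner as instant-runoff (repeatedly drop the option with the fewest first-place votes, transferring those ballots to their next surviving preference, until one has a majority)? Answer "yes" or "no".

no

Borda — scores: C 362, B 287, E 549, D 302, A 600. Winner: A.
Instant-runoff — R1 C 29, B 30, E 91, D 0, A 60 (D out); R2 C 29, B 30, E 91, A 60 (C out); R3 B 30, E 91, A 89 (B out); R4 E 121, A 89 (E winner). Winner: E.
The two methods disagree.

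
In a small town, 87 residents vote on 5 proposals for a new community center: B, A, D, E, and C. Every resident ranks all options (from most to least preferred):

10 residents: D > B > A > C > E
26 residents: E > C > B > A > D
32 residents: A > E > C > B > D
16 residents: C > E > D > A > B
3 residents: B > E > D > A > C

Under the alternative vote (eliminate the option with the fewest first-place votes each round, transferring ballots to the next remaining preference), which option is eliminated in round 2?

Round 1: B 3, A 32, D 10, E 26, C 16. Eliminate B.
Round 2: A 32, D 10, E 29, C 16. Eliminate D.

D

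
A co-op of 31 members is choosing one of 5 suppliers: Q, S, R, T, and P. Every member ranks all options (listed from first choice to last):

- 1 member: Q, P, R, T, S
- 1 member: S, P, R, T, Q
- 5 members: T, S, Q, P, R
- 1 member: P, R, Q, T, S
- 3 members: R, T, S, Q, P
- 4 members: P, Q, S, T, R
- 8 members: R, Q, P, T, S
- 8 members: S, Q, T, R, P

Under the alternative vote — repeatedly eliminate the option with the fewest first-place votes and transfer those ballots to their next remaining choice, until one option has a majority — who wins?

Round 1: Q 1, S 9, R 11, T 5, P 5. Eliminate Q.
Round 2: S 9, R 11, T 5, P 6. Eliminate T.
Round 3: S 14, R 11, P 6. Eliminate P.
Round 4: S 18, R 13. S has a majority.

S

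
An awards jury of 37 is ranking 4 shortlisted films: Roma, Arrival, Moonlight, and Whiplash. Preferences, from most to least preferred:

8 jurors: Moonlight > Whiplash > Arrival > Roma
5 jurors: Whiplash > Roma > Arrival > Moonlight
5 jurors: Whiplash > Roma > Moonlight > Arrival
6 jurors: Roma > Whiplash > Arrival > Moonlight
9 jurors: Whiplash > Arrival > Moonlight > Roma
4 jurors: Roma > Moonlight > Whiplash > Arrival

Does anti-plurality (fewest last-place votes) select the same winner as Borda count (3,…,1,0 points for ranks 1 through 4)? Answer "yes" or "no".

yes

Anti-plurality — last-place votes: Roma 17, Arrival 9, Moonlight 11, Whiplash 0. Winner: Whiplash.
Borda — scores: Roma 50, Arrival 37, Moonlight 46, Whiplash 89. Winner: Whiplash.
The two methods agree.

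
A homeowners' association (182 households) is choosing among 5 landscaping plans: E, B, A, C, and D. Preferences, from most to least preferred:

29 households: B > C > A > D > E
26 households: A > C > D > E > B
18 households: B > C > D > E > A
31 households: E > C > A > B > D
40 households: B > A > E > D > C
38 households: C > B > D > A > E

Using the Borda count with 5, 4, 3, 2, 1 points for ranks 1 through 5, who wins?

B

E: 29·1 + 26·2 + 18·2 + 31·5 + 40·3 + 38·1 = 430
B: 29·5 + 26·1 + 18·5 + 31·2 + 40·5 + 38·4 = 675
A: 29·3 + 26·5 + 18·1 + 31·3 + 40·4 + 38·2 = 564
C: 29·4 + 26·4 + 18·4 + 31·4 + 40·1 + 38·5 = 646
D: 29·2 + 26·3 + 18·3 + 31·1 + 40·2 + 38·3 = 415
B has the highest Borda score (675).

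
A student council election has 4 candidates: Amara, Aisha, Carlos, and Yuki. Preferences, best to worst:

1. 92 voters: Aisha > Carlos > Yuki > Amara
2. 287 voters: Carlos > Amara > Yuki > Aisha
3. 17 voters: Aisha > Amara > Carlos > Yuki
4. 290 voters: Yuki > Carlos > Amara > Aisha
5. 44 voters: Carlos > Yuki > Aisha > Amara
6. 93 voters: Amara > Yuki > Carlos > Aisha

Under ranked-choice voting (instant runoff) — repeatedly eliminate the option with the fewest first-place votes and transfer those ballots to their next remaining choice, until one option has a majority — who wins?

Round 1: Amara 93, Aisha 109, Carlos 331, Yuki 290. Eliminate Amara.
Round 2: Aisha 109, Carlos 331, Yuki 383. Eliminate Aisha.
Round 3: Carlos 440, Yuki 383. Carlos has a majority.

Carlos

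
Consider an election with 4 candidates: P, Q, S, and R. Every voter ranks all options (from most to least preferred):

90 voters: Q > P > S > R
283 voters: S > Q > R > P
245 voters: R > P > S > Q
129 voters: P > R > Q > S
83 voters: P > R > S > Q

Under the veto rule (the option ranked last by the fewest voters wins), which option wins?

Last-place votes: P 283, Q 328, S 129, R 90.
R is ranked last by the fewest voters, so R wins.

R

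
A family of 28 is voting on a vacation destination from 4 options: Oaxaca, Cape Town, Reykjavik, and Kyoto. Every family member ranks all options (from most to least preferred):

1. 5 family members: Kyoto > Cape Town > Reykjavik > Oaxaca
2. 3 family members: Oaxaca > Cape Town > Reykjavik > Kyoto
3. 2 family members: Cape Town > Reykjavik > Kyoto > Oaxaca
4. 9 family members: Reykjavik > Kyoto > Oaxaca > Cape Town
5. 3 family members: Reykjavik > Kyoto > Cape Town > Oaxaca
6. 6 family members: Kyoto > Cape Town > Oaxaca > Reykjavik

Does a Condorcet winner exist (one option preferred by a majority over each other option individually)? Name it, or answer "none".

none

Checking pairwise contests:
Cape Town beats Oaxaca 16–12.
Kyoto beats Cape Town 23–5.
Cape Town beats Reykjavik 16–12.
Reykjavik beats Kyoto 17–11.
Every option loses at least one head-to-head, so there is no Condorcet winner.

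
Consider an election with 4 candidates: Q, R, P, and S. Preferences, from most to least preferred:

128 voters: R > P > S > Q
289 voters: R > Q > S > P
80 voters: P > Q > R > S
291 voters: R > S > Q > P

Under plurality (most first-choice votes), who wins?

R

First-place votes: Q 0, R 708, P 80, S 0.
R has the most first-place votes.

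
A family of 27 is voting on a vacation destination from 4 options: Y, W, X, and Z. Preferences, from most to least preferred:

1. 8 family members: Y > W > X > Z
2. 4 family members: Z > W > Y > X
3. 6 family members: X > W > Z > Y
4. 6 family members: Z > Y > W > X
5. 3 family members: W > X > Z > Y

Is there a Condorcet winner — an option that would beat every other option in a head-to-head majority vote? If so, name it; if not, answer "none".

none

Checking pairwise contests:
Z beats Y 19–8.
Y beats W 14–13.
Y beats X 18–9.
W beats Z 17–10.
Every option loses at least one head-to-head, so there is no Condorcet winner.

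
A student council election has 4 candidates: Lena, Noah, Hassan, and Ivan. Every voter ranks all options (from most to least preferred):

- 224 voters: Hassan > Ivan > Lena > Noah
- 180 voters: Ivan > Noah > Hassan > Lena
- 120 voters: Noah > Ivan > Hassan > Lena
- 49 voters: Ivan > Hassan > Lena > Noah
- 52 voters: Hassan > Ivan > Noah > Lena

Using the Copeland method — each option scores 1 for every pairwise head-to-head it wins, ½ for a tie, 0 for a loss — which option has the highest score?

Ivan

Lena: loses to Noah, Hassan, and Ivan → score 0.
Noah: beats Lena; loses to Hassan and Ivan → score 1.
Hassan: beats Lena and Noah; loses to Ivan → score 2.
Ivan: beats Lena, Noah, and Hassan → score 3.
Ivan has the best pairwise record.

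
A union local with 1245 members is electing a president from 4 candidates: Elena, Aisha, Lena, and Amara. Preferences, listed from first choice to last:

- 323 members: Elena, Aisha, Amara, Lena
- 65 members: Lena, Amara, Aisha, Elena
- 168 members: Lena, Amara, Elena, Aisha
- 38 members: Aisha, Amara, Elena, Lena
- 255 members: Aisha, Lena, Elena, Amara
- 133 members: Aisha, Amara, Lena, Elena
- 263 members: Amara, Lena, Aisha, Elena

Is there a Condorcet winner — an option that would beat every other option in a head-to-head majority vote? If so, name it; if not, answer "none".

Aisha vs Elena: 754–491 for Aisha.
Aisha vs Lena: 749–496 for Aisha.
Aisha vs Amara: 749–496 for Aisha.
Aisha beats every other option head-to-head.

Aisha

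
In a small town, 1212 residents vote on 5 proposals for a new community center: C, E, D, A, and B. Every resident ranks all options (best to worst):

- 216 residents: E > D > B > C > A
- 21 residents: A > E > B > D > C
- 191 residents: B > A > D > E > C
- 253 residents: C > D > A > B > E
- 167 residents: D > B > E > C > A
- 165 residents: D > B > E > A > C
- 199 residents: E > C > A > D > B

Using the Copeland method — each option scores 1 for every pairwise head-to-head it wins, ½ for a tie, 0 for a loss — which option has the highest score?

D

C: beats A; loses to E, D, and B → score 1.
E: beats C and A; loses to D and B → score 2.
D: beats C, E, A, and B → score 4.
A: loses to C, E, D, and B → score 0.
B: beats C, E, and A; loses to D → score 3.
D has the best pairwise record.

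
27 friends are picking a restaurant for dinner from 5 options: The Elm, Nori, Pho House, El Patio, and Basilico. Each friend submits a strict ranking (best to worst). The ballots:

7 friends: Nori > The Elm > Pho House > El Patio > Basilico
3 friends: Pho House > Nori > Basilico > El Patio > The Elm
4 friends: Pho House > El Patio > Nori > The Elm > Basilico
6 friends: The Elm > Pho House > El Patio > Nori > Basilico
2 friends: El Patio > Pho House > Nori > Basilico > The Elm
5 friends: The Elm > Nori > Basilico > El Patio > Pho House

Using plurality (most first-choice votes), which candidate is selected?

The Elm

First-place votes: The Elm 11, Nori 7, Pho House 7, El Patio 2, Basilico 0.
The Elm has the most first-place votes.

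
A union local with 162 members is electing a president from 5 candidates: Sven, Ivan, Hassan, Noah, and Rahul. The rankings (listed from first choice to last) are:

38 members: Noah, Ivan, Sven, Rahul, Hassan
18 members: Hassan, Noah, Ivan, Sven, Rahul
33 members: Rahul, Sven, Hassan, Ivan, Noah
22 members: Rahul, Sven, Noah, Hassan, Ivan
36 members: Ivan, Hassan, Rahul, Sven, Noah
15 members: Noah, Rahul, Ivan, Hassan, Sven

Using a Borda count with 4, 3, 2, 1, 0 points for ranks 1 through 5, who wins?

Sven: 38·2 + 18·1 + 33·3 + 22·3 + 36·1 + 15·0 = 295
Ivan: 38·3 + 18·2 + 33·1 + 22·0 + 36·4 + 15·2 = 357
Hassan: 38·0 + 18·4 + 33·2 + 22·1 + 36·3 + 15·1 = 283
Noah: 38·4 + 18·3 + 33·0 + 22·2 + 36·0 + 15·4 = 310
Rahul: 38·1 + 18·0 + 33·4 + 22·4 + 36·2 + 15·3 = 375
Rahul has the highest Borda score (375).

Rahul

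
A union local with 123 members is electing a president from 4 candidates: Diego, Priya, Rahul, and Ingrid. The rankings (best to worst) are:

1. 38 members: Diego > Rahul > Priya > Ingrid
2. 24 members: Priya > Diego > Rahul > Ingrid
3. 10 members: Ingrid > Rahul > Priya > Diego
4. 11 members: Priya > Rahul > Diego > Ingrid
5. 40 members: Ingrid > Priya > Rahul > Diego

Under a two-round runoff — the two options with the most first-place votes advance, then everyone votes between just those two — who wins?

Diego

Round 1 first-place votes: Diego 38, Priya 35, Rahul 0, Ingrid 50.
Ingrid and Diego advance.
Runoff: Ingrid is preferred to Diego by 50 voters; Diego by 73.
Diego wins the runoff.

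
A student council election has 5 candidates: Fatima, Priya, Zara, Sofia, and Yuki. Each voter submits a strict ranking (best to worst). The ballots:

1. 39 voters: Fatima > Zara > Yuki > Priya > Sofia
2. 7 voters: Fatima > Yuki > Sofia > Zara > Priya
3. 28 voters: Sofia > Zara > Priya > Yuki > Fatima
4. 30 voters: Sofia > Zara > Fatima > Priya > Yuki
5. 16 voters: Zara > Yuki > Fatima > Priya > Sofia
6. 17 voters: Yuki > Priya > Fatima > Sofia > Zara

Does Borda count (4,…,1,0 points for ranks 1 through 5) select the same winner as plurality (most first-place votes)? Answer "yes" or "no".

no

Borda — scores: Fatima 310, Priya 192, Zara 362, Sofia 263, Yuki 243. Winner: Zara.
Plurality — first-place votes: Fatima 46, Priya 0, Zara 16, Sofia 58, Yuki 17. Winner: Sofia.
The two methods disagree.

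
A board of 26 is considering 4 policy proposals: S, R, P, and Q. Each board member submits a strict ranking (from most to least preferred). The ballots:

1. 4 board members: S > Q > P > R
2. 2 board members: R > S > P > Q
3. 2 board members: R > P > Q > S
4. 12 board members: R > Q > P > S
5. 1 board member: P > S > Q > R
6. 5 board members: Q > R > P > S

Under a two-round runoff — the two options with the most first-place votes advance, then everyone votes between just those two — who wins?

Round 1 first-place votes: S 4, R 16, P 1, Q 5.
R and Q advance.
Runoff: R is preferred to Q by 16 voters; Q by 10.
R wins the runoff.

R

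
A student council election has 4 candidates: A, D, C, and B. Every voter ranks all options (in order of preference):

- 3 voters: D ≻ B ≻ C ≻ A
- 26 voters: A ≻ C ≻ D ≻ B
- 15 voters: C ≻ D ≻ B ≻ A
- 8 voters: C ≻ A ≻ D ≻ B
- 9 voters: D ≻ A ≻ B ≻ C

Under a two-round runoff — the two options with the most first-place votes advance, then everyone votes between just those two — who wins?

A

Round 1 first-place votes: A 26, D 12, C 23, B 0.
A and C advance.
Runoff: A is preferred to C by 35 voters; C by 26.
A wins the runoff.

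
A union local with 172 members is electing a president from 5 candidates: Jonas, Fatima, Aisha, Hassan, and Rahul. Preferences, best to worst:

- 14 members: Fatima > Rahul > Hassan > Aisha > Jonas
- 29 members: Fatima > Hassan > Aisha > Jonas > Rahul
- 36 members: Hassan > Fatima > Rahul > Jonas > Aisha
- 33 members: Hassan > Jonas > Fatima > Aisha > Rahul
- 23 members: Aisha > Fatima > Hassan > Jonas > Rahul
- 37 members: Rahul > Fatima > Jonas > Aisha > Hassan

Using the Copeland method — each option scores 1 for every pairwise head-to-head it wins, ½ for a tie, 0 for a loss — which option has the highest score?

Jonas: beats Aisha; loses to Fatima, Hassan, and Rahul → score 1.
Fatima: beats Jonas, Aisha, Hassan, and Rahul → score 4.
Aisha: loses to Jonas, Fatima, Hassan, and Rahul → score 0.
Hassan: beats Jonas, Aisha, and Rahul; loses to Fatima → score 3.
Rahul: beats Jonas and Aisha; loses to Fatima and Hassan → score 2.
Fatima has the best pairwise record.

Fatima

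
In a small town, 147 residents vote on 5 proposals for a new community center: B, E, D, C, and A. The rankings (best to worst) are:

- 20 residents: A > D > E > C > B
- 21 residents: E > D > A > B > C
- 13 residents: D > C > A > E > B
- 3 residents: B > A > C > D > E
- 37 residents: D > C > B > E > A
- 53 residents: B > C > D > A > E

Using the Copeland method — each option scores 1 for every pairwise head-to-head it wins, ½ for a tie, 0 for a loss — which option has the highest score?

D

B: beats E, C, and A; loses to D → score 3.
E: loses to B, D, C, and A → score 0.
D: beats B, E, C, and A → score 4.
C: beats E and A; loses to B and D → score 2.
A: beats E; loses to B, D, and C → score 1.
D has the best pairwise record.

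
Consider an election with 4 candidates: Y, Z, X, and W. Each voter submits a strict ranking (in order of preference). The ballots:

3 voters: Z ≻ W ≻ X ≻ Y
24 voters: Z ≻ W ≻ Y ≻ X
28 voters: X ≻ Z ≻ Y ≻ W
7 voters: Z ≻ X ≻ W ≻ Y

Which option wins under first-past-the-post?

Z

First-place votes: Y 0, Z 34, X 28, W 0.
Z has the most first-place votes.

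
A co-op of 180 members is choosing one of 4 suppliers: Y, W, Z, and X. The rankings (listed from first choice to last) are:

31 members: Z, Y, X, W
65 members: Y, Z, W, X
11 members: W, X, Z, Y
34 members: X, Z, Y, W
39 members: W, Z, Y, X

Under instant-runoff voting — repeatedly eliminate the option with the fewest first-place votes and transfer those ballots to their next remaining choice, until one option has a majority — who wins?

Round 1: Y 65, W 50, Z 31, X 34. Eliminate Z.
Round 2: Y 96, W 50, X 34. Y has a majority.

Y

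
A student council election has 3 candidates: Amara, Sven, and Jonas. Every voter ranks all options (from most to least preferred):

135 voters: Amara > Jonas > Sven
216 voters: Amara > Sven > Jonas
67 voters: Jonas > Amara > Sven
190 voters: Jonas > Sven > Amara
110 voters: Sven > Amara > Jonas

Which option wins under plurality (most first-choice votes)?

Amara

First-place votes: Amara 351, Sven 110, Jonas 257.
Amara has the most first-place votes.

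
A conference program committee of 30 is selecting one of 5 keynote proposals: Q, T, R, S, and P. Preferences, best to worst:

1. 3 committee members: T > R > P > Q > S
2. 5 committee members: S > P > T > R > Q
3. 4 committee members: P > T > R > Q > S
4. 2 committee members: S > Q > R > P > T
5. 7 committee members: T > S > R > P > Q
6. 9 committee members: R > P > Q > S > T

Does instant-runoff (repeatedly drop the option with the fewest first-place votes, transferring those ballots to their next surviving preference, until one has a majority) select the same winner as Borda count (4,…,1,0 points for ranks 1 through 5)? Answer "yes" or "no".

Instant-runoff — R1 Q 0, T 10, R 9, S 7, P 4 (Q out); R2 T 10, R 9, S 7, P 4 (P out); R3 T 14, R 9, S 7 (S out); R4 T 19, R 11 (T winner). Winner: T.
Borda — scores: Q 31, T 62, R 76, S 58, P 73. Winner: R.
The two methods disagree.

no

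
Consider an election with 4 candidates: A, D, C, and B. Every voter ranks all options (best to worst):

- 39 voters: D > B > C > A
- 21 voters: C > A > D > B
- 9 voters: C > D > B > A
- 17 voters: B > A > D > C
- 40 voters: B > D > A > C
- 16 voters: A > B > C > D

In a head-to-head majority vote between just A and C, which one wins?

Voters preferring A to C: 73; preferring C to A: 69.
A wins the head-to-head.

A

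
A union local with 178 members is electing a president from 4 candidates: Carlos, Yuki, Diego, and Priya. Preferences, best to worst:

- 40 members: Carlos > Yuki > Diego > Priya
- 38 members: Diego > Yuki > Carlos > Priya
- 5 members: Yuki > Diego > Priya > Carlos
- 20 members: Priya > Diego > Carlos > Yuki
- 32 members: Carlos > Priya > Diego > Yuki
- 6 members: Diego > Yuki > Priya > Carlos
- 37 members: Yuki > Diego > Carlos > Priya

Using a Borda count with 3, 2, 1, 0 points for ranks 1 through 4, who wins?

Diego

Carlos: 40·3 + 38·1 + 5·0 + 20·1 + 32·3 + 6·0 + 37·1 = 311
Yuki: 40·2 + 38·2 + 5·3 + 20·0 + 32·0 + 6·2 + 37·3 = 294
Diego: 40·1 + 38·3 + 5·2 + 20·2 + 32·1 + 6·3 + 37·2 = 328
Priya: 40·0 + 38·0 + 5·1 + 20·3 + 32·2 + 6·1 + 37·0 = 135
Diego has the highest Borda score (328).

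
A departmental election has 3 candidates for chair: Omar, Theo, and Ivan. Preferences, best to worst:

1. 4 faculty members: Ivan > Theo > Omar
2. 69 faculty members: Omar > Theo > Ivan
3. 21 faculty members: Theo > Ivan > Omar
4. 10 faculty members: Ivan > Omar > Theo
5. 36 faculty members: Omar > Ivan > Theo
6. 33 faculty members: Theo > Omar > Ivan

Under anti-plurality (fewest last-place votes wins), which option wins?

Omar

Last-place votes: Omar 25, Theo 46, Ivan 102.
Omar is ranked last by the fewest voters, so Omar wins.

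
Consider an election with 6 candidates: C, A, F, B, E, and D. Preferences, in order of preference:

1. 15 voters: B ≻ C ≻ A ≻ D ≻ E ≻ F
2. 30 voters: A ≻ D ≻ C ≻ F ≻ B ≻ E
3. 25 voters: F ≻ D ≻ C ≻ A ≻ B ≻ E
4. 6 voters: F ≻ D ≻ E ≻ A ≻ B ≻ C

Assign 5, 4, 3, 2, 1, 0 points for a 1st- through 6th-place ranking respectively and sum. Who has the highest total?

C: 15·4 + 30·3 + 25·3 + 6·0 = 225
A: 15·3 + 30·5 + 25·2 + 6·2 = 257
F: 15·0 + 30·2 + 25·5 + 6·5 = 215
B: 15·5 + 30·1 + 25·1 + 6·1 = 136
E: 15·1 + 30·0 + 25·0 + 6·3 = 33
D: 15·2 + 30·4 + 25·4 + 6·4 = 274
D has the highest Borda score (274).

D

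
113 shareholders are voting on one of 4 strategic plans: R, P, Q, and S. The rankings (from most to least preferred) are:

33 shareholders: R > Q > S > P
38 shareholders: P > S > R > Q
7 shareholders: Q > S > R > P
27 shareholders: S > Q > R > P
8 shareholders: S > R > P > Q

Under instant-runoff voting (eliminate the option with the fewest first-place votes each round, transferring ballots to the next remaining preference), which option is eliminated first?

Q

Round 1: R 33, P 38, Q 7, S 35. Eliminate Q.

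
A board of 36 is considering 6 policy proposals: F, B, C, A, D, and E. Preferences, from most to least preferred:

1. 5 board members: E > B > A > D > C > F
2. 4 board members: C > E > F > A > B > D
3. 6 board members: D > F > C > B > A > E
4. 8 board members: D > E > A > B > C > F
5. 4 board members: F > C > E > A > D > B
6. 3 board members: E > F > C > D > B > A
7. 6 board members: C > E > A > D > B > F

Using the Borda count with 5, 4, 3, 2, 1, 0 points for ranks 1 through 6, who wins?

F: 5·0 + 4·3 + 6·4 + 8·0 + 4·5 + 3·4 + 6·0 = 68
B: 5·4 + 4·1 + 6·2 + 8·2 + 4·0 + 3·1 + 6·1 = 61
C: 5·1 + 4·5 + 6·3 + 8·1 + 4·4 + 3·3 + 6·5 = 106
A: 5·3 + 4·2 + 6·1 + 8·3 + 4·2 + 3·0 + 6·3 = 79
D: 5·2 + 4·0 + 6·5 + 8·5 + 4·1 + 3·2 + 6·2 = 102
E: 5·5 + 4·4 + 6·0 + 8·4 + 4·3 + 3·5 + 6·4 = 124
E has the highest Borda score (124).

E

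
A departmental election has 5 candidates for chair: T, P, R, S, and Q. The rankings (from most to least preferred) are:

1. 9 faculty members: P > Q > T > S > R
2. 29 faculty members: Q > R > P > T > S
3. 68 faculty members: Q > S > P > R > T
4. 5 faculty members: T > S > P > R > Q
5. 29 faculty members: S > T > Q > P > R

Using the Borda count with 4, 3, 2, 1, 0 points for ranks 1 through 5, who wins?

Q

T: 9·2 + 29·1 + 68·0 + 5·4 + 29·3 = 154
P: 9·4 + 29·2 + 68·2 + 5·2 + 29·1 = 269
R: 9·0 + 29·3 + 68·1 + 5·1 + 29·0 = 160
S: 9·1 + 29·0 + 68·3 + 5·3 + 29·4 = 344
Q: 9·3 + 29·4 + 68·4 + 5·0 + 29·2 = 473
Q has the highest Borda score (473).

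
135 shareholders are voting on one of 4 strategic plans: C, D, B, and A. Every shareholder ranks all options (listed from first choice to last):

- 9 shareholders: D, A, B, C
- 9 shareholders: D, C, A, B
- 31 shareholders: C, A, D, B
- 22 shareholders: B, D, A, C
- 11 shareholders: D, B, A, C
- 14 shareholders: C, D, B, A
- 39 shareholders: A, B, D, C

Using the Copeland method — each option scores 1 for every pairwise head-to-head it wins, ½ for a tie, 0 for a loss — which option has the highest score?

C: loses to D, B, and A → score 0.
D: beats C and B; loses to A → score 2.
B: beats C; loses to D and A → score 1.
A: beats C, D, and B → score 3.
A has the best pairwise record.

A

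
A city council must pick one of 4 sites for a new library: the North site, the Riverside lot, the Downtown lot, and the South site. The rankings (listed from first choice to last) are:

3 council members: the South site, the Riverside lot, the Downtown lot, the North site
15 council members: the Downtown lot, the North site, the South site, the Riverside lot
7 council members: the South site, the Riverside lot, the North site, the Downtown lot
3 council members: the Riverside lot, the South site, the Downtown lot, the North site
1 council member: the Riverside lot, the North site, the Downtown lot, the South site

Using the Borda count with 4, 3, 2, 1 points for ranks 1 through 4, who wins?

the Downtown lot

the North site: 3·1 + 15·3 + 7·2 + 3·1 + 1·3 = 68
the Riverside lot: 3·3 + 15·1 + 7·3 + 3·4 + 1·4 = 61
the Downtown lot: 3·2 + 15·4 + 7·1 + 3·2 + 1·2 = 81
the South site: 3·4 + 15·2 + 7·4 + 3·3 + 1·1 = 80
the Downtown lot has the highest Borda score (81).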